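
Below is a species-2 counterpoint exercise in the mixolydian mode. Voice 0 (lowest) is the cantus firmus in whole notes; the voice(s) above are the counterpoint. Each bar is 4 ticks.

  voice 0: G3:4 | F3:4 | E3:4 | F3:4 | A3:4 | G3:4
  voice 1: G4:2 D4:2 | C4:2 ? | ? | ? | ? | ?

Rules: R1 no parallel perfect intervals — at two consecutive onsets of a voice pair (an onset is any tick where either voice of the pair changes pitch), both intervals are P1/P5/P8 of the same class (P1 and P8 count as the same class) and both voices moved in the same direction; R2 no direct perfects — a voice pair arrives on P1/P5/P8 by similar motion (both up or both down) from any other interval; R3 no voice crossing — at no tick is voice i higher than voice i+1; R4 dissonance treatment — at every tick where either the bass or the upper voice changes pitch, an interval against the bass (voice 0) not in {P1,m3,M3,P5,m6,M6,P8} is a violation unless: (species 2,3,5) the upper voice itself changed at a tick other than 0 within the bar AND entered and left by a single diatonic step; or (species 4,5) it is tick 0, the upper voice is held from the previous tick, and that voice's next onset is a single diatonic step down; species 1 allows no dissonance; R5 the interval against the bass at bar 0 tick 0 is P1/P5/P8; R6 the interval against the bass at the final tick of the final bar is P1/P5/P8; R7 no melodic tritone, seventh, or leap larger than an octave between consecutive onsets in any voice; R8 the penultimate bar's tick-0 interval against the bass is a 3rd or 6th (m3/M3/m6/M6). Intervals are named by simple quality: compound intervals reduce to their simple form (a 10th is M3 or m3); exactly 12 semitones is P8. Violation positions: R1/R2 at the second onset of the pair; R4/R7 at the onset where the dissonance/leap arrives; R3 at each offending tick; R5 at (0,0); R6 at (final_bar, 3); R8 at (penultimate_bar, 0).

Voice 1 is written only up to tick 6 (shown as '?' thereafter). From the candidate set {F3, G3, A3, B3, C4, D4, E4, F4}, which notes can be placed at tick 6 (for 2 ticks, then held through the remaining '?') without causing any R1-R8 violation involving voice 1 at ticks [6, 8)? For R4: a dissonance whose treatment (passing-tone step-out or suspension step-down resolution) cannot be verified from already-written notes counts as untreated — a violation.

{A3, C4, D4, F3, F4}

F3: legal
G3: violates R4
A3: legal
B3: violates R4
C4: legal
D4: legal
E4: violates R4
F4: legal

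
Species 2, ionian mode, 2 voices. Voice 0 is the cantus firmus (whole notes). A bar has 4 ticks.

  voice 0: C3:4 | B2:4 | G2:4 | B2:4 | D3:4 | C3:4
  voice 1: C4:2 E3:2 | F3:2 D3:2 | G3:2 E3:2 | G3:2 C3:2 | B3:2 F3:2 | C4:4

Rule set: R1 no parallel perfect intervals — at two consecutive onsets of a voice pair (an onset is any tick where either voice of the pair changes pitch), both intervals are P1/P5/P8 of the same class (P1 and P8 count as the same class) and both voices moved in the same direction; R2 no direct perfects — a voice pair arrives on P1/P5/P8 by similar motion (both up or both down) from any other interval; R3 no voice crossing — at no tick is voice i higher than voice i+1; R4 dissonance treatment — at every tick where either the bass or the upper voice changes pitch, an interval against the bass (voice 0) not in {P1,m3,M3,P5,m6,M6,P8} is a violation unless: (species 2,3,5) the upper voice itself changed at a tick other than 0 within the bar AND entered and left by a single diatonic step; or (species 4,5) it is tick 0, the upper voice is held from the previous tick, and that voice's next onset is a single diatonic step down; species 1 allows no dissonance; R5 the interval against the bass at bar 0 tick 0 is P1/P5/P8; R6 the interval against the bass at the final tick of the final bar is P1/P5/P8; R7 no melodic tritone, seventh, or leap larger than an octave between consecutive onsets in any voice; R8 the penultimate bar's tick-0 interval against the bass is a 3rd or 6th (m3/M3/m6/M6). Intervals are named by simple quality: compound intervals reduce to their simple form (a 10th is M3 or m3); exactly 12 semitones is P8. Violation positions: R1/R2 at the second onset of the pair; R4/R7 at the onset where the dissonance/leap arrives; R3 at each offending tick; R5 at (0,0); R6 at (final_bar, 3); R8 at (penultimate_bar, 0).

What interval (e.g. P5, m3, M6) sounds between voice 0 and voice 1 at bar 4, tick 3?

voice 0=D3 voice 1=F3 -> m3

m3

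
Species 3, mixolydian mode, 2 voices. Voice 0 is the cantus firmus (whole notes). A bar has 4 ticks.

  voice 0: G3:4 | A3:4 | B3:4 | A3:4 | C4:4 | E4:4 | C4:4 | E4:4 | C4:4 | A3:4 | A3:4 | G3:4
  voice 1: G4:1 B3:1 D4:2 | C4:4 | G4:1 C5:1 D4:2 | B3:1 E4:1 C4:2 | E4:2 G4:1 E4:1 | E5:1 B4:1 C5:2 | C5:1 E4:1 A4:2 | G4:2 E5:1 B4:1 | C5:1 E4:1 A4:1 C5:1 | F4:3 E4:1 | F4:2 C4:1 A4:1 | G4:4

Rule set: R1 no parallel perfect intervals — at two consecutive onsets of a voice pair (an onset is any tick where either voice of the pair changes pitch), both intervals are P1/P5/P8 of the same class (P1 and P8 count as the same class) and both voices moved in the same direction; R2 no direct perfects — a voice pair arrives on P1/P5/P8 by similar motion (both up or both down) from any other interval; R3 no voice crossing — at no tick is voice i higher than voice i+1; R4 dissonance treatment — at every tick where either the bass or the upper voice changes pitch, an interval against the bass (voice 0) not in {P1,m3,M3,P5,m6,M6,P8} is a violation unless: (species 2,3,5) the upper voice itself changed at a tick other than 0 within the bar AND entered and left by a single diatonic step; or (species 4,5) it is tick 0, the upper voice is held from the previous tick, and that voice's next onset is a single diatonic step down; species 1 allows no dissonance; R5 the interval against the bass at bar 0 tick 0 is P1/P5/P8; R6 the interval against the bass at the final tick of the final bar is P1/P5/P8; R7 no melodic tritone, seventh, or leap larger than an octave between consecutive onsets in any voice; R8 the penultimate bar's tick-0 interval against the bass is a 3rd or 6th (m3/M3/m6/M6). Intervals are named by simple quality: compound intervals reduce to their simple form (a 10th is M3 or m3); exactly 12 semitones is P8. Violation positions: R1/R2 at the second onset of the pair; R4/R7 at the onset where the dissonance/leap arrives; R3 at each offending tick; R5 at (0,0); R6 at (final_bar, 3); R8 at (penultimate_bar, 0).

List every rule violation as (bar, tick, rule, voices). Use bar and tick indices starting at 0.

(2, 1, R4, (0, 1))
(2, 2, R7, (1,))
(3, 0, R4, (0, 1))
(5, 0, R2, (0, 1))
(11, 0, R1, (0, 1))

bar 0: v0=G3 v1=G4 downbeat P8
bar 1: v0=A3 v1=C4 downbeat m3
bar 2: v0=B3 v1=G4 downbeat m6
bar 3: v0=A3 v1=B3 downbeat M2
bar 4: v0=C4 v1=E4 downbeat M3
bar 5: v0=E4 v1=E5 downbeat P8
bar 6: v0=C4 v1=C5 downbeat P8
bar 7: v0=E4 v1=G4 downbeat m3
bar 8: v0=C4 v1=C5 downbeat P8
bar 9: v0=A3 v1=F4 downbeat m6
bar 10: v0=A3 v1=F4 downbeat m6
bar 11: v0=G3 v1=G4 downbeat P8
  -> R4 @ bar 2 tick 1 v(0, 1): B3/C5 m2 untreated
  -> R7 @ bar 2 tick 2 v(1,): C5->D4 leap 10st
  -> R4 @ bar 3 tick 0 v(0, 1): A3/B3 M2 untreated
  -> R2 @ bar 5 tick 0 v(0, 1): C4/E4 M3 -> E4/E5 P8 similar
  -> R1 @ bar 11 tick 0 v(0, 1): A3/A4 P8 -> G3/G4 P8 similar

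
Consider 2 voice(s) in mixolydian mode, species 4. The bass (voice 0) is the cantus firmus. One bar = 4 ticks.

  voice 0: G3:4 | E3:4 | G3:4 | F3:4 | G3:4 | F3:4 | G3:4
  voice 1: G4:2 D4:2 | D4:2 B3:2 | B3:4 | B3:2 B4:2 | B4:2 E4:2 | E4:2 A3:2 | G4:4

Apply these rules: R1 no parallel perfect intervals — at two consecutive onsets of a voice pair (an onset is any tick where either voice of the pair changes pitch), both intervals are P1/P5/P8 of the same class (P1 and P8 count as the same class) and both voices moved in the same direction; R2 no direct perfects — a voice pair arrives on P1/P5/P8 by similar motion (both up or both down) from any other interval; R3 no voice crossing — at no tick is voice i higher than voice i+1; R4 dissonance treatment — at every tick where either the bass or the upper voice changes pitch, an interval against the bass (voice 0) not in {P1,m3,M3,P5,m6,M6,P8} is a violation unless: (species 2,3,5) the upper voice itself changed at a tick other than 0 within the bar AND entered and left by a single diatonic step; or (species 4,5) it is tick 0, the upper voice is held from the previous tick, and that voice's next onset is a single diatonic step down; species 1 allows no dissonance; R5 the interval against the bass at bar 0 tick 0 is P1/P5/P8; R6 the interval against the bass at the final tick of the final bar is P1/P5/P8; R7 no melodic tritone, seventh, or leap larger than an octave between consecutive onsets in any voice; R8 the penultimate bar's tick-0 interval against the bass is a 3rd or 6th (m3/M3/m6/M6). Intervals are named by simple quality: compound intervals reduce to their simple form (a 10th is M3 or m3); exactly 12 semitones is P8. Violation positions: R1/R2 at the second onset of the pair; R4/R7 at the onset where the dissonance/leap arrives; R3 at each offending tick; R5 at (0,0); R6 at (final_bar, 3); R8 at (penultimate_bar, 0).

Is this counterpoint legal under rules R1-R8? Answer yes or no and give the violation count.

bar 0: v0=G3 v1=G4 (P8)
bar 1: v0=E3 v1=D4 (m7)
bar 2: v0=G3 v1=B3 (M3)
bar 3: v0=F3 v1=B3 (TT)
bar 4: v0=G3 v1=B4 (M3)
bar 5: v0=F3 v1=E4 (M7)
bar 6: v0=G3 v1=G4 (P8)
  R4 @ bar1.0: E3/D4 m7 untreated
  R4 @ bar3.0: F3/B3 TT untreated
  R4 @ bar3.2: F3/B4 TT untreated
  R4 @ bar5.0: F3/E4 M7 untreated
  R8 @ bar5.0: penult M7 not 3rd/6th
  R2 @ bar6.0: F3/A3 M3 -> G3/G4 P8 similar
  R7 @ bar6.0: A3->G4 leap 10st

No (7 violations)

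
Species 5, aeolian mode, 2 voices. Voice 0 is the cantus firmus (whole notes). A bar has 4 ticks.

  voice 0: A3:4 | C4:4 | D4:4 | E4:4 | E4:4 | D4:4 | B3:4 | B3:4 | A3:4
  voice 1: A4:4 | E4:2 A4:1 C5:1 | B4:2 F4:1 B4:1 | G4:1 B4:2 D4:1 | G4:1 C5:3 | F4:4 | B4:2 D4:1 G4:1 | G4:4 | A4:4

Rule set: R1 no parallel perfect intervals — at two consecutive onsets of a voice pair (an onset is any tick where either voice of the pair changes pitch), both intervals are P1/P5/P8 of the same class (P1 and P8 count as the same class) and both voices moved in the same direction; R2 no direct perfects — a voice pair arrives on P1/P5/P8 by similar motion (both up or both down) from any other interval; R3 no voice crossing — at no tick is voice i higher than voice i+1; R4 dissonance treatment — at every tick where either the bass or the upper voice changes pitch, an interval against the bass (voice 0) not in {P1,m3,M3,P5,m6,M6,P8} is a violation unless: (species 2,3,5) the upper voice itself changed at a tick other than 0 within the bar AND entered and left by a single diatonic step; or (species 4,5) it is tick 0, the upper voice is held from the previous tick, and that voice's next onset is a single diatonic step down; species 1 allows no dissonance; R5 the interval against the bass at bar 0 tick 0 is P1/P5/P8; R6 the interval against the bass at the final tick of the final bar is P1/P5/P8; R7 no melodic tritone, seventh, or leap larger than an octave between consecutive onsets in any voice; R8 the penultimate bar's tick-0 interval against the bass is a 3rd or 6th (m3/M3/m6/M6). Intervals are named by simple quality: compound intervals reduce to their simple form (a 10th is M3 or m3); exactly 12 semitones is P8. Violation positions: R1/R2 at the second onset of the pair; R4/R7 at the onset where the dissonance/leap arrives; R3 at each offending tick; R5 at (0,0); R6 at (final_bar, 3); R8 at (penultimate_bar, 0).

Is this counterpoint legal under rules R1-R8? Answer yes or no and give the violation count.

bar 0: v0=A3 v1=A4 (P8)
bar 1: v0=C4 v1=E4 (M3)
bar 2: v0=D4 v1=B4 (M6)
bar 3: v0=E4 v1=G4 (m3)
bar 4: v0=E4 v1=G4 (m3)
bar 5: v0=D4 v1=F4 (m3)
bar 6: v0=B3 v1=B4 (P8)
bar 7: v0=B3 v1=G4 (m6)
bar 8: v0=A3 v1=A4 (P8)
  R7 @ bar2.2: B4->F4 leap 6st
  R7 @ bar2.3: F4->B4 leap 6st
  R3 @ bar3.3: E4 above D4
  R4 @ bar3.3: E4/D4 M2 untreated
  R7 @ bar6.0: F4->B4 leap 6st

No (5 violations)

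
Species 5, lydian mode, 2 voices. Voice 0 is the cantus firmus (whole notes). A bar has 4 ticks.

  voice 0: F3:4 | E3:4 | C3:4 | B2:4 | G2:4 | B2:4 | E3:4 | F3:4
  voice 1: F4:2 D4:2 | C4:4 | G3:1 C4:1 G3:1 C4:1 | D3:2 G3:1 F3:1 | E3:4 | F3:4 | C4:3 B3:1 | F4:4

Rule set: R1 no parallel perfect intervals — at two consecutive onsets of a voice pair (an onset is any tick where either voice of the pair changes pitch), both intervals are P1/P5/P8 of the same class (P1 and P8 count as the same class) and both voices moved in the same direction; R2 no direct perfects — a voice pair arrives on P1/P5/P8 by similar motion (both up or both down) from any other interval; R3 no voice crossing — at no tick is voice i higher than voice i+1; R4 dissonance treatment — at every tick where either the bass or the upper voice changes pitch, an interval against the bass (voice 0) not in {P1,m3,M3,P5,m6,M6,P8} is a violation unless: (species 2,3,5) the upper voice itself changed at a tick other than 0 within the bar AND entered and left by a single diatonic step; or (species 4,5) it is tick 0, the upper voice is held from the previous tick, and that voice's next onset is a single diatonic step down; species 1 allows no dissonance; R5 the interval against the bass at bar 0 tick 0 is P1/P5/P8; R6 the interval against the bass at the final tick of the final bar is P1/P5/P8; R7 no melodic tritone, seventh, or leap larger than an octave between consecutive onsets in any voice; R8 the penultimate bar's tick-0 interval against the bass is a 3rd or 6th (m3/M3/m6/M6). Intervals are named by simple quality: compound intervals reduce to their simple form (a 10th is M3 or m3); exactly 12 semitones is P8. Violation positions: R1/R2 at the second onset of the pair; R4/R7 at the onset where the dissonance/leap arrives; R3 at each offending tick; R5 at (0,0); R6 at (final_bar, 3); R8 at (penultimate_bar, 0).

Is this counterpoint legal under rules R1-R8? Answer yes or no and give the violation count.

No (5 violations)

bar 0: v0=F3 v1=F4 (P8)
bar 1: v0=E3 v1=C4 (m6)
bar 2: v0=C3 v1=G3 (P5)
bar 3: v0=B2 v1=D3 (m3)
bar 4: v0=G2 v1=E3 (M6)
bar 5: v0=B2 v1=F3 (TT)
bar 6: v0=E3 v1=C4 (m6)
bar 7: v0=F3 v1=F4 (P8)
  R2 @ bar2.0: E3/C4 m6 -> C3/G3 P5 similar
  R7 @ bar3.0: C4->D3 leap 10st
  R4 @ bar5.0: B2/F3 TT untreated
  R2 @ bar7.0: E3/B3 P5 -> F3/F4 P8 similar
  R7 @ bar7.0: B3->F4 leap 6st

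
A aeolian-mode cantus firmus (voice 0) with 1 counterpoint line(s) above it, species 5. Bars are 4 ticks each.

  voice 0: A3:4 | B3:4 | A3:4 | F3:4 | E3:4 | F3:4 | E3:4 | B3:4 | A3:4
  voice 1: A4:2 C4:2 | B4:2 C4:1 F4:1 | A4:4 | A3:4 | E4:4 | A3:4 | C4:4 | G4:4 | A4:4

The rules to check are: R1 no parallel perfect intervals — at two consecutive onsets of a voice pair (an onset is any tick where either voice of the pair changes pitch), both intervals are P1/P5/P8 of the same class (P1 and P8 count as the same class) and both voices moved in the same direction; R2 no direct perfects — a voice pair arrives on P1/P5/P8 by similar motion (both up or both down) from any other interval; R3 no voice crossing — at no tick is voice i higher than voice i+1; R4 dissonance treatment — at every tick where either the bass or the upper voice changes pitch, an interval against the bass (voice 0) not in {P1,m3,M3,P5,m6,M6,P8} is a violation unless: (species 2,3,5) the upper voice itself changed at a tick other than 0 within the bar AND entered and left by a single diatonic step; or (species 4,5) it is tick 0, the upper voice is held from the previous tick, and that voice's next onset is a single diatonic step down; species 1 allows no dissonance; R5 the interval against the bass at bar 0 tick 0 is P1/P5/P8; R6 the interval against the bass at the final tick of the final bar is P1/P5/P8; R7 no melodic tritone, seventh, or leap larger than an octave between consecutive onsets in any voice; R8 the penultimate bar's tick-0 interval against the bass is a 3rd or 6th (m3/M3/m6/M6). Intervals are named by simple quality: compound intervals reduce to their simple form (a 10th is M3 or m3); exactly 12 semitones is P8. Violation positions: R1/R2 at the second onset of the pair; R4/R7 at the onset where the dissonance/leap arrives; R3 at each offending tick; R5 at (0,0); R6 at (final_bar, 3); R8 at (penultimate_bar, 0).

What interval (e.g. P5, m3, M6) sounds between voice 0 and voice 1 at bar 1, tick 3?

TT

voice 0=B3 voice 1=F4 -> TT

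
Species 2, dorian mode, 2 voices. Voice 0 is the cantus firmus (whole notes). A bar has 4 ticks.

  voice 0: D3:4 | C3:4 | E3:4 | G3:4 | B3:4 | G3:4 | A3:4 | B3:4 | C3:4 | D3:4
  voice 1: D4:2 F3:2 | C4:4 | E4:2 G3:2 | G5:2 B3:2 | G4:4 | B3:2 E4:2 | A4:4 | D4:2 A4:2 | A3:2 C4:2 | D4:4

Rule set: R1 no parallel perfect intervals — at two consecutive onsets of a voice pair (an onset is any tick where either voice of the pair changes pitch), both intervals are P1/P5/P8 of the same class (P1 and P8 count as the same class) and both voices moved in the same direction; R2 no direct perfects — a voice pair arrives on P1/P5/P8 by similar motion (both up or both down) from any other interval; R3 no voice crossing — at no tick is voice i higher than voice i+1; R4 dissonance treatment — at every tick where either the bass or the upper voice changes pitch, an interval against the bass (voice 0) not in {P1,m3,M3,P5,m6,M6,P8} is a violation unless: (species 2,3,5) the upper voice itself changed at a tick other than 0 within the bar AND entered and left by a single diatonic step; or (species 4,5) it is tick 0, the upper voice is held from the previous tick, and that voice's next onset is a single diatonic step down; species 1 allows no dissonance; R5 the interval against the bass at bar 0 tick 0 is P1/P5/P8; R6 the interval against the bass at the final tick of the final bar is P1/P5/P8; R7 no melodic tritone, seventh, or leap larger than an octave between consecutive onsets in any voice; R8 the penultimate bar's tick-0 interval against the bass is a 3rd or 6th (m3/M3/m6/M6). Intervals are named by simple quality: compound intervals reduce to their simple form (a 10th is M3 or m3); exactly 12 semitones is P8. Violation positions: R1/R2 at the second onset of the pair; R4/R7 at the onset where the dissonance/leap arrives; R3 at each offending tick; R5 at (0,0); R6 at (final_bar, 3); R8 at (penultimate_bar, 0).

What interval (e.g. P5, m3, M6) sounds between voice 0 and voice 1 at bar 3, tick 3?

voice 0=G3 voice 1=B3 -> M3

M3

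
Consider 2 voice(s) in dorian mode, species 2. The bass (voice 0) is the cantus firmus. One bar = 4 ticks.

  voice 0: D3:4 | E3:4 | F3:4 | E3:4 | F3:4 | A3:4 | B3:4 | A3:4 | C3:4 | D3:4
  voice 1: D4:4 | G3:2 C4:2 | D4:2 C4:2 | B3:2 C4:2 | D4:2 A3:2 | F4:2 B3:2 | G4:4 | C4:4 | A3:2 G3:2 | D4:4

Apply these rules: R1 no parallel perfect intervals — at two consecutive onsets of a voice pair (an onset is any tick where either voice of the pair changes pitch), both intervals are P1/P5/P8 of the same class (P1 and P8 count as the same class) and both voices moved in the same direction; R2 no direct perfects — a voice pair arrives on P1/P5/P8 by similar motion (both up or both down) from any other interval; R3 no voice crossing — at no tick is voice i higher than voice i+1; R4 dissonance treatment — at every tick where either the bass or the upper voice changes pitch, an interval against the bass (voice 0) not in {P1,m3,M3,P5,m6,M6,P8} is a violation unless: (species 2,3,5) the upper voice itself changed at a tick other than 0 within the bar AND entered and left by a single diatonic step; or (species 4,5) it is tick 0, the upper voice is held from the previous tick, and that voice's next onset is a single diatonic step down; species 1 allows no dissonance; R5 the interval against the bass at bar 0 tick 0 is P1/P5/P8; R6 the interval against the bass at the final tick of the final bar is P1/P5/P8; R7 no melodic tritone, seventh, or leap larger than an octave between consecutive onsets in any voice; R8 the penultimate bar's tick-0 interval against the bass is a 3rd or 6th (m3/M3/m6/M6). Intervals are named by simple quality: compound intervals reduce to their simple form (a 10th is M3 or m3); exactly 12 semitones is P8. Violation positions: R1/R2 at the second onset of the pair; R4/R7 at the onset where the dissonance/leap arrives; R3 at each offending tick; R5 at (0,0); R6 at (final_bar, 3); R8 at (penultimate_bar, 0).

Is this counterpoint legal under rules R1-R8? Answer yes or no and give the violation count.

No (4 violations)

bar 0: v0=D3 v1=D4 (P8)
bar 1: v0=E3 v1=G3 (m3)
bar 2: v0=F3 v1=D4 (M6)
bar 3: v0=E3 v1=B3 (P5)
bar 4: v0=F3 v1=D4 (M6)
bar 5: v0=A3 v1=F4 (m6)
bar 6: v0=B3 v1=G4 (m6)
bar 7: v0=A3 v1=C4 (m3)
bar 8: v0=C3 v1=A3 (M6)
bar 9: v0=D3 v1=D4 (P8)
  R1 @ bar3.0: F3/C4 P5 -> E3/B3 P5 similar
  R4 @ bar5.2: A3/B3 M2 untreated
  R7 @ bar5.2: F4->B3 leap 6st
  R2 @ bar9.0: C3/G3 P5 -> D3/D4 P8 similar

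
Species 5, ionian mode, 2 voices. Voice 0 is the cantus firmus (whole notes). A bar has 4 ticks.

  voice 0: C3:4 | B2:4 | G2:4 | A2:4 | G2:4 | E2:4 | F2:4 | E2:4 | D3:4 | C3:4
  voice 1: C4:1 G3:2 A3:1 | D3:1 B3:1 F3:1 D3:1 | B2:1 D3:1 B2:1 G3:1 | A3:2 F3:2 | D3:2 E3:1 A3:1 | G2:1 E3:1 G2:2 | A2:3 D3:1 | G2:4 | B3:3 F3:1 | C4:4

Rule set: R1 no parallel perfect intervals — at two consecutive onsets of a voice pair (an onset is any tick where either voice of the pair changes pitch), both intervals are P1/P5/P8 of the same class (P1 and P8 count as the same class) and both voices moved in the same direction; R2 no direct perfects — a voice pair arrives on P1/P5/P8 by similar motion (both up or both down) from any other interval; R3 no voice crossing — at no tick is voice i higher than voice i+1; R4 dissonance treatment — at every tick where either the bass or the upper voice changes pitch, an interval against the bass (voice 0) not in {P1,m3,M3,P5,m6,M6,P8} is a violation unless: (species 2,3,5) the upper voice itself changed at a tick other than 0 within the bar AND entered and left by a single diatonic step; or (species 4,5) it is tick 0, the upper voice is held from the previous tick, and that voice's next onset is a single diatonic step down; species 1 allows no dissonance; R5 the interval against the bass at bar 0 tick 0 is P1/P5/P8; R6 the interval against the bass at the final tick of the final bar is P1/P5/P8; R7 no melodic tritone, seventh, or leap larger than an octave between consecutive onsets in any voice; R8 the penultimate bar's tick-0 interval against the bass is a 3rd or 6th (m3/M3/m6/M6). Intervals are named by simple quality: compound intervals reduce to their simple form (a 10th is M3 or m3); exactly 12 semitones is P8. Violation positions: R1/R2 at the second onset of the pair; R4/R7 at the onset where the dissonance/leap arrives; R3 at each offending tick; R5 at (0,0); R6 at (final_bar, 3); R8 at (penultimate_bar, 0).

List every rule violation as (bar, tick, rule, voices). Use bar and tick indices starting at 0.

(1, 2, R4, (0, 1))
(1, 2, R7, (1,))
(3, 0, R1, (0, 1))
(4, 0, R2, (0, 1))
(4, 3, R4, (0, 1))
(5, 0, R7, (1,))
(8, 0, R7, (0,))
(8, 0, R7, (1,))
(8, 3, R7, (1,))

bar 0: v0=C3 v1=C4 downbeat P8
bar 1: v0=B2 v1=D3 downbeat m3
bar 2: v0=G2 v1=B2 downbeat M3
bar 3: v0=A2 v1=A3 downbeat P8
bar 4: v0=G2 v1=D3 downbeat P5
bar 5: v0=E2 v1=G2 downbeat m3
bar 6: v0=F2 v1=A2 downbeat M3
bar 7: v0=E2 v1=G2 downbeat m3
bar 8: v0=D3 v1=B3 downbeat M6
bar 9: v0=C3 v1=C4 downbeat P8
  -> R4 @ bar 1 tick 2 v(0, 1): B2/F3 TT untreated
  -> R7 @ bar 1 tick 2 v(1,): B3->F3 leap 6st
  -> R1 @ bar 3 tick 0 v(0, 1): G2/G3 P8 -> A2/A3 P8 similar
  -> R2 @ bar 4 tick 0 v(0, 1): A2/F3 m6 -> G2/D3 P5 similar
  -> R4 @ bar 4 tick 3 v(0, 1): G2/A3 M2 untreated
  -> R7 @ bar 5 tick 0 v(1,): A3->G2 leap 14st
  -> R7 @ bar 8 tick 0 v(0,): E2->D3 leap 10st
  -> R7 @ bar 8 tick 0 v(1,): G2->B3 leap 16st
  -> R7 @ bar 8 tick 3 v(1,): B3->F3 leap 6st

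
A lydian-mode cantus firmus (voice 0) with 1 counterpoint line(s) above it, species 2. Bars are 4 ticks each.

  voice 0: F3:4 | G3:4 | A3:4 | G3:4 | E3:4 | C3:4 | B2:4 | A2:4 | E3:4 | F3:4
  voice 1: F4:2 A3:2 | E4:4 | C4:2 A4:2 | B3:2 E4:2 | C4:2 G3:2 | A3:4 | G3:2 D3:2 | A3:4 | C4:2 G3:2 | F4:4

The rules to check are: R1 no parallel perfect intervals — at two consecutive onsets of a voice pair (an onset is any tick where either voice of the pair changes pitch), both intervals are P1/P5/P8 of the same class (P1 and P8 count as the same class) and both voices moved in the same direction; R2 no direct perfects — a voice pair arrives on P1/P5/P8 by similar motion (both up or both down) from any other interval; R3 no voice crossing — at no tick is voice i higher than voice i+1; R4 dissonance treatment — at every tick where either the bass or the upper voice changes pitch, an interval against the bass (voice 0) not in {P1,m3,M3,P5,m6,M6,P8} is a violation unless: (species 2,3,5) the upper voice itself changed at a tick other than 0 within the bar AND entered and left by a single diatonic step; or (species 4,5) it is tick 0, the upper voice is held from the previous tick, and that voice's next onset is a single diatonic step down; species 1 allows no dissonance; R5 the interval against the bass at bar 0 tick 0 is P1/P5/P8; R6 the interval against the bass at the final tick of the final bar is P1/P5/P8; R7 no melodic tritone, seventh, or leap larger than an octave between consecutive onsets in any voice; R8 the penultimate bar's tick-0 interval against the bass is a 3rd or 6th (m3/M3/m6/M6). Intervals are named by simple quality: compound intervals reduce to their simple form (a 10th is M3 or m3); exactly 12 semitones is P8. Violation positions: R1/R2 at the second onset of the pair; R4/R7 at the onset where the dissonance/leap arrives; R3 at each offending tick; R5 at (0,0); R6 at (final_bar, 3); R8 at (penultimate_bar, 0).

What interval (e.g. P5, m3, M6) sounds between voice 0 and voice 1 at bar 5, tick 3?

M6

voice 0=C3 voice 1=A3 -> M6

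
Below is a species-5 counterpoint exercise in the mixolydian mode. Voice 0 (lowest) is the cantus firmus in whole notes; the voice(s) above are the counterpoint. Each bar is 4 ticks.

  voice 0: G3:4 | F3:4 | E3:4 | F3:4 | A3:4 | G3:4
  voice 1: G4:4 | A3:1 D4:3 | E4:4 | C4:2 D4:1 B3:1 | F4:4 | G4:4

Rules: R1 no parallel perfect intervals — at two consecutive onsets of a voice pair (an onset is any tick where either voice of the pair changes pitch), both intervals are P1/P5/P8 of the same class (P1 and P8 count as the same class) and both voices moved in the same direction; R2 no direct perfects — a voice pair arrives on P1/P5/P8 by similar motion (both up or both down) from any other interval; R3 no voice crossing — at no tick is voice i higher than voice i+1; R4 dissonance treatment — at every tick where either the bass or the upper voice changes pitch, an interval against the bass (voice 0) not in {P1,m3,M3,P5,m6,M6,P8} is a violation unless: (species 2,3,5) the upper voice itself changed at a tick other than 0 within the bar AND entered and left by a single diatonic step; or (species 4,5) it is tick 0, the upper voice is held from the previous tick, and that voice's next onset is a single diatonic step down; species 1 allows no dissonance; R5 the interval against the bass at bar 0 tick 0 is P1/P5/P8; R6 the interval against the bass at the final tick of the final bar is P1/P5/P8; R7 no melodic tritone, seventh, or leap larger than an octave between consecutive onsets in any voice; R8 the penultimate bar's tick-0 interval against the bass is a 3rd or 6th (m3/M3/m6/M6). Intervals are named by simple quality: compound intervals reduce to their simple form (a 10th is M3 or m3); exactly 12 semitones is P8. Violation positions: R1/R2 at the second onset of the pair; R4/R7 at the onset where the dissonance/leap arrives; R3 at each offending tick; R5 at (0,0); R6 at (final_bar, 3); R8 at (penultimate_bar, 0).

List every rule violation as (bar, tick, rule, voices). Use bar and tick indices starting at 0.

(1, 0, R7, (1,))
(3, 3, R4, (0, 1))
(4, 0, R7, (1,))

bar 0: v0=G3 v1=G4 downbeat P8
bar 1: v0=F3 v1=A3 downbeat M3
bar 2: v0=E3 v1=E4 downbeat P8
bar 3: v0=F3 v1=C4 downbeat P5
bar 4: v0=A3 v1=F4 downbeat m6
bar 5: v0=G3 v1=G4 downbeat P8
  -> R7 @ bar 1 tick 0 v(1,): G4->A3 leap 10st
  -> R4 @ bar 3 tick 3 v(0, 1): F3/B3 TT untreated
  -> R7 @ bar 4 tick 0 v(1,): B3->F4 leap 6st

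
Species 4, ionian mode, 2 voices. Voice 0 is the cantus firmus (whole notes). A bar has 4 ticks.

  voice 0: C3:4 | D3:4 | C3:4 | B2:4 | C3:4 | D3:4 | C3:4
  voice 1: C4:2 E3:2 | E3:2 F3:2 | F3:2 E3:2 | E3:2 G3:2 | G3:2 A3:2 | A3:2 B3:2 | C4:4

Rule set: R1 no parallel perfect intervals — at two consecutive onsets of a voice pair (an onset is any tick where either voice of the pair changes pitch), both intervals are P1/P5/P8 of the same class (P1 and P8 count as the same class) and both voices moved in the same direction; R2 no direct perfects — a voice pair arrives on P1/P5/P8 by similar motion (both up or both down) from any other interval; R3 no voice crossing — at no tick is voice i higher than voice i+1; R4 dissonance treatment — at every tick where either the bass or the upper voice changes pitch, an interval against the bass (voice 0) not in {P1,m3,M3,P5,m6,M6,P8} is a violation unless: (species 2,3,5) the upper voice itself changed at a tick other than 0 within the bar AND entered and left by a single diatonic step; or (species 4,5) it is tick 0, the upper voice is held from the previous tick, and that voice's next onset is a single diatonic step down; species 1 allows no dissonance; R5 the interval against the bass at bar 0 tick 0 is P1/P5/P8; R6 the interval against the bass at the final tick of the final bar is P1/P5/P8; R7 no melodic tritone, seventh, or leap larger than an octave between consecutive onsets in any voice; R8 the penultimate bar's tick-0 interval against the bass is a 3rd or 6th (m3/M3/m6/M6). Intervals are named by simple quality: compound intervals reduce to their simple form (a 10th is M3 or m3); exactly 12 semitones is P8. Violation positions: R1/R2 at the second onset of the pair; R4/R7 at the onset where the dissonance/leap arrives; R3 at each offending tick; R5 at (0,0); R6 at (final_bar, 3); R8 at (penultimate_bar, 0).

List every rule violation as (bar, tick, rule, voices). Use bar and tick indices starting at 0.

bar 0: v0=C3 v1=C4 downbeat P8
bar 1: v0=D3 v1=E3 downbeat M2
bar 2: v0=C3 v1=F3 downbeat P4
bar 3: v0=B2 v1=E3 downbeat P4
bar 4: v0=C3 v1=G3 downbeat P5
bar 5: v0=D3 v1=A3 downbeat P5
bar 6: v0=C3 v1=C4 downbeat P8
  -> R4 @ bar 1 tick 0 v(0, 1): D3/E3 M2 untreated
  -> R4 @ bar 3 tick 0 v(0, 1): B2/E3 P4 untreated
  -> R8 @ bar 5 tick 0 v(0, 1): penult P5 not 3rd/6th

(1, 0, R4, (0, 1))
(3, 0, R4, (0, 1))
(5, 0, R8, (0, 1))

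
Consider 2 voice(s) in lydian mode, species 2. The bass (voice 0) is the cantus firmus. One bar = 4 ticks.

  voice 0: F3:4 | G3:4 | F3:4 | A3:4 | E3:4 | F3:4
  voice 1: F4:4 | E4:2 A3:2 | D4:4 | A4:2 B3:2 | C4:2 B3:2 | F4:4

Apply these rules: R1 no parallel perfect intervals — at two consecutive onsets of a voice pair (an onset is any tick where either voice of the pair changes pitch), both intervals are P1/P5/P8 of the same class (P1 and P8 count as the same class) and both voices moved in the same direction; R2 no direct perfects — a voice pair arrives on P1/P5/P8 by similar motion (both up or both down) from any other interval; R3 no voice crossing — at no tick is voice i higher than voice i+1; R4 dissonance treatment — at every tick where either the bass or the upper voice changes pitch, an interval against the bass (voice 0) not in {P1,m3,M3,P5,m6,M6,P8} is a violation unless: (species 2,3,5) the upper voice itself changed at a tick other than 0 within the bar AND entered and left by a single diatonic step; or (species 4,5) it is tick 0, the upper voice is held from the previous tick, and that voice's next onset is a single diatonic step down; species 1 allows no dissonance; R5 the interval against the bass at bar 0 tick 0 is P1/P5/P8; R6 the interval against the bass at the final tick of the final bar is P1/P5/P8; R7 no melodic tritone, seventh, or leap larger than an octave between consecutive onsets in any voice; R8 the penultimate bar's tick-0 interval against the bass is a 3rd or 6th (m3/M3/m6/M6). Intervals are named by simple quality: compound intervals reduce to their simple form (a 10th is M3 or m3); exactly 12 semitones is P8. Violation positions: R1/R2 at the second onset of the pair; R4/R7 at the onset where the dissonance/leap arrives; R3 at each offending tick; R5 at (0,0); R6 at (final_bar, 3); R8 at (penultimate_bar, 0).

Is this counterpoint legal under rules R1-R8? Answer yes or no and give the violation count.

No (6 violations)

bar 0: v0=F3 v1=F4 (P8)
bar 1: v0=G3 v1=E4 (M6)
bar 2: v0=F3 v1=D4 (M6)
bar 3: v0=A3 v1=A4 (P8)
bar 4: v0=E3 v1=C4 (m6)
bar 5: v0=F3 v1=F4 (P8)
  R4 @ bar1.2: G3/A3 M2 untreated
  R2 @ bar3.0: F3/D4 M6 -> A3/A4 P8 similar
  R4 @ bar3.2: A3/B3 M2 untreated
  R7 @ bar3.2: A4->B3 leap 10st
  R2 @ bar5.0: E3/B3 P5 -> F3/F4 P8 similar
  R7 @ bar5.0: B3->F4 leap 6st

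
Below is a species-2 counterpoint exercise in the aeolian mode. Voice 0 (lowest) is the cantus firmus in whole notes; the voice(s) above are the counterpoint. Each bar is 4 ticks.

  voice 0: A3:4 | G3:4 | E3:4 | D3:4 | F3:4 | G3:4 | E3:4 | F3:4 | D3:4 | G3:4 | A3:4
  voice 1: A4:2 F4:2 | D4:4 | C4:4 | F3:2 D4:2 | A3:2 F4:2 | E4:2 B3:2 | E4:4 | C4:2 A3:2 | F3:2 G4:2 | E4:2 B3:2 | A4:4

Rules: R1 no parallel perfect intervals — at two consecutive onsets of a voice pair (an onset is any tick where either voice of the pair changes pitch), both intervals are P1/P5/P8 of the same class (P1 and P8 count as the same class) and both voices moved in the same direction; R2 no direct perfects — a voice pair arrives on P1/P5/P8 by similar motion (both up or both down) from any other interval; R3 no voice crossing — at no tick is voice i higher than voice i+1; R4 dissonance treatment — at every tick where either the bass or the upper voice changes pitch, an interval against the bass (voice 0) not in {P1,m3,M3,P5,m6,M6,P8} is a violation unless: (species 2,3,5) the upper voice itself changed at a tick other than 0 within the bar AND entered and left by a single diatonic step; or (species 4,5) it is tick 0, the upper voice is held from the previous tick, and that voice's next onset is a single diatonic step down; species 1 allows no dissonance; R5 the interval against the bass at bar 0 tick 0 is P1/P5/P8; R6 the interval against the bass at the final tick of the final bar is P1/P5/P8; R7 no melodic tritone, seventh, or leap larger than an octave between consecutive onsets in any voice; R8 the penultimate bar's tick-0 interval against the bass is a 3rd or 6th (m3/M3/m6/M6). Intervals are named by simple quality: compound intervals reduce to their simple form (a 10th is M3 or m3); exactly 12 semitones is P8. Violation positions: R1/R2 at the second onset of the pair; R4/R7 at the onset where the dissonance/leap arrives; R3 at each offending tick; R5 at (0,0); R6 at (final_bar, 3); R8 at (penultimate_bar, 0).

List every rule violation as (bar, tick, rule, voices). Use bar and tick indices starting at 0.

(1, 0, R2, (0, 1))
(8, 2, R4, (0, 1))
(8, 2, R7, (1,))
(10, 0, R2, (0, 1))
(10, 0, R7, (1,))

bar 0: v0=A3 v1=A4 downbeat P8
bar 1: v0=G3 v1=D4 downbeat P5
bar 2: v0=E3 v1=C4 downbeat m6
bar 3: v0=D3 v1=F3 downbeat m3
bar 4: v0=F3 v1=A3 downbeat M3
bar 5: v0=G3 v1=E4 downbeat M6
bar 6: v0=E3 v1=E4 downbeat P8
bar 7: v0=F3 v1=C4 downbeat P5
bar 8: v0=D3 v1=F3 downbeat m3
bar 9: v0=G3 v1=E4 downbeat M6
bar 10: v0=A3 v1=A4 downbeat P8
  -> R2 @ bar 1 tick 0 v(0, 1): A3/F4 m6 -> G3/D4 P5 similar
  -> R4 @ bar 8 tick 2 v(0, 1): D3/G4 P4 untreated
  -> R7 @ bar 8 tick 2 v(1,): F3->G4 leap 14st
  -> R2 @ bar 10 tick 0 v(0, 1): G3/B3 M3 -> A3/A4 P8 similar
  -> R7 @ bar 10 tick 0 v(1,): B3->A4 leap 10st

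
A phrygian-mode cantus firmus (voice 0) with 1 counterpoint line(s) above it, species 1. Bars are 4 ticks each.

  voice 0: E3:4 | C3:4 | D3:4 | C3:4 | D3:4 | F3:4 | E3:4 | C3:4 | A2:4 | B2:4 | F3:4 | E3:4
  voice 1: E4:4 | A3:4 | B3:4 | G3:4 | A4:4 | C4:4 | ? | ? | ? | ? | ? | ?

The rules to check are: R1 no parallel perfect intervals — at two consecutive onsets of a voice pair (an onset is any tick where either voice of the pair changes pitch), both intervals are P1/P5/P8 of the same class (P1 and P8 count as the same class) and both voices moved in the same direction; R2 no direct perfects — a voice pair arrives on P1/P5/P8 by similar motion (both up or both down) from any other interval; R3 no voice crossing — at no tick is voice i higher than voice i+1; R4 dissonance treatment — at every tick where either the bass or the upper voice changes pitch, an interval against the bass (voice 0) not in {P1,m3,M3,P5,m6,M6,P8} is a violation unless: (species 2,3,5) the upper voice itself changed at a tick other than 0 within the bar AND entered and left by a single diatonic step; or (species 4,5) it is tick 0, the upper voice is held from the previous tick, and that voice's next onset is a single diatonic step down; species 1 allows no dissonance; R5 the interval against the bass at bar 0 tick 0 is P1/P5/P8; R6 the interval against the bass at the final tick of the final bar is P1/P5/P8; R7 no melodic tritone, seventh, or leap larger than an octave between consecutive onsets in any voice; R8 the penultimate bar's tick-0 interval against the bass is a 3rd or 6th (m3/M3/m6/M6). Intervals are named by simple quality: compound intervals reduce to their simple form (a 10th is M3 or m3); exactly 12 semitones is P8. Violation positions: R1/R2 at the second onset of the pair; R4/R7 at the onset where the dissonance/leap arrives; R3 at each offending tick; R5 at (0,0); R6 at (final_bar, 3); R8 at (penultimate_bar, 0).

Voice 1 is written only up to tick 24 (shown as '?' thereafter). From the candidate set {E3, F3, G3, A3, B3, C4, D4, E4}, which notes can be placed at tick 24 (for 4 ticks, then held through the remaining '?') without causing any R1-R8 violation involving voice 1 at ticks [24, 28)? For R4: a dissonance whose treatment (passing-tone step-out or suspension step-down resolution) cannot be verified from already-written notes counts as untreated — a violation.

E3: violates R2
F3: violates R4
G3: legal
A3: violates R4
B3: violates R1
C4: legal
D4: violates R4
E4: legal

{C4, E4, G3}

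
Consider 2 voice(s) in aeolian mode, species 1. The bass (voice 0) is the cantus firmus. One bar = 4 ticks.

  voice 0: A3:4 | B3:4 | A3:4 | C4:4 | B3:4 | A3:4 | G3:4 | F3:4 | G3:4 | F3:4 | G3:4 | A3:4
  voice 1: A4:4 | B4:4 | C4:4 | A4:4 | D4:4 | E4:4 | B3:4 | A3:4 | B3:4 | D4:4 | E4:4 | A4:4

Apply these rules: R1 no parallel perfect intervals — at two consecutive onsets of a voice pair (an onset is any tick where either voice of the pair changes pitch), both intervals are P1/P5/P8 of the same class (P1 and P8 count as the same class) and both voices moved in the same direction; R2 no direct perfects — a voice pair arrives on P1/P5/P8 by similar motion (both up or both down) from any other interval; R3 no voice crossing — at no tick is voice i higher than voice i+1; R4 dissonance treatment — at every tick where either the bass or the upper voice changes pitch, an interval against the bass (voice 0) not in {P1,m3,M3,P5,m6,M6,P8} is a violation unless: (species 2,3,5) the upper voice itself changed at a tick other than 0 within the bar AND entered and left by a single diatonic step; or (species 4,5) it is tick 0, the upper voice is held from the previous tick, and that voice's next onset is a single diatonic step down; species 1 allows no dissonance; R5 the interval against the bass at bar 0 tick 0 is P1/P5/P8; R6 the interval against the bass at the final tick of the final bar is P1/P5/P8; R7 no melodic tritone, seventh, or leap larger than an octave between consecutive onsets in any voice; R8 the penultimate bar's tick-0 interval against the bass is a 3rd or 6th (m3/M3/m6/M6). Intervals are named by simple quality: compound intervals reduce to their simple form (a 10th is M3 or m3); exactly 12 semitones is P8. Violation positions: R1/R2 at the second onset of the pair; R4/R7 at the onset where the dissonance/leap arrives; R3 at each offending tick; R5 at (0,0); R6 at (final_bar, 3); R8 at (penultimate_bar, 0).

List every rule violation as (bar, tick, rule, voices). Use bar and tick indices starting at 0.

(1, 0, R1, (0, 1))
(2, 0, R7, (1,))
(11, 0, R2, (0, 1))

bar 0: v0=A3 v1=A4 downbeat P8
bar 1: v0=B3 v1=B4 downbeat P8
bar 2: v0=A3 v1=C4 downbeat m3
bar 3: v0=C4 v1=A4 downbeat M6
bar 4: v0=B3 v1=D4 downbeat m3
bar 5: v0=A3 v1=E4 downbeat P5
bar 6: v0=G3 v1=B3 downbeat M3
bar 7: v0=F3 v1=A3 downbeat M3
bar 8: v0=G3 v1=B3 downbeat M3
bar 9: v0=F3 v1=D4 downbeat M6
bar 10: v0=G3 v1=E4 downbeat M6
bar 11: v0=A3 v1=A4 downbeat P8
  -> R1 @ bar 1 tick 0 v(0, 1): A3/A4 P8 -> B3/B4 P8 similar
  -> R7 @ bar 2 tick 0 v(1,): B4->C4 leap 11st
  -> R2 @ bar 11 tick 0 v(0, 1): G3/E4 M6 -> A3/A4 P8 similar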